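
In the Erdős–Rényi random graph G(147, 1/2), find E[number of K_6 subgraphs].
E[# K_6] = C(147, 6) · (1/2)^C(6, 2) = 12638413788 / 2^15 = 3159603447/8192 ≈ 385693.780151

For each 6-subset S of vertices (there are C(147, 6) = 12638413788 such S), let X_S = 1 if S induces a K_6 (all C(6, 2) = 15 edges present). Then P(X_S = 1) = (1/2)^15 = 1/32768. By linearity of expectation, E[# K_6] = C(147, 6) · (1/2)^15 = 12638413788 / 32768 = 3159603447/8192 ≈ 385693.780151.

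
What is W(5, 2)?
W(5, 2) = 5 + 1 = 6

A 2-term AP is any pair of integers, so a monochromatic 2-AP exists iff some colour is used at least twice. With 5 colours, the colouring i ↦ i on {1, ..., 5} uses each colour once, avoiding any monochromatic pair, so W(5, 2) > 5. For {1, ..., 6}, pigeonhole forces two integers of the same colour, which form a monochromatic 2-AP. Hence W(5, 2) = 6.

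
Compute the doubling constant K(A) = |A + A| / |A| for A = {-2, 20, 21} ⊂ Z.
K = |A + A| / |A| = 6/3 = 2

Enumerate A + A = {a + b : a, b ∈ A}. With |A| = 3, there are |A|^2 = 9 ordered sum pairs; collecting distinct values, A + A = {-4, 18, 19, 40, 41, 42}, so |A + A| = 6. Thus K = 6/3 = 2. For comparison, the minimum possible |A + A| over all 3-element sets is 2·3 − 1 = 5 (so min K = 5/3), attained only by arithmetic progressions.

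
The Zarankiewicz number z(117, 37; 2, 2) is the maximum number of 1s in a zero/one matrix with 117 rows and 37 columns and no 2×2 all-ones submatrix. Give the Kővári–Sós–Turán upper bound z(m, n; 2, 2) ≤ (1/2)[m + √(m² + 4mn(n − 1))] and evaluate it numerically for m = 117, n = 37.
z(117, 37; 2, 2) ≤ (1/2)[117 + √(117² + 4·117·37·36)] = (1/2)[117 + √637065] = 457.5818

Kővári–Sós–Turán: let r_1, ..., r_117 be the row sums and z = Σ r_i the total number of 1s. Each pair of columns can share at most one row with both entries 1 (else a 2×2 all-ones block appears), so Σ_i C(r_i, 2) ≤ C(37, 2) = 666. By convexity Σ_i C(r_i, 2) ≥ 117·C(z/117, 2) = z(z − 117)/(2·117), giving z² − 117z − 117·37·36 ≤ 0 and hence z ≤ (1/2)[117 + √(13689 + 4·155844)] = (1/2)[117 + √637065] ≈ (1/2)(117 + 798.1635) = 457.5818.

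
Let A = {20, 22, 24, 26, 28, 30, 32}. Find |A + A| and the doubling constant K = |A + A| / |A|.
K = |A + A| / |A| = 13/7

Enumerate A + A = {a + b : a, b ∈ A}. With |A| = 7, there are |A|^2 = 49 ordered sum pairs; collecting distinct values, A + A = {40, 42, 44, 46, 48, 50, 52, 54, 56, 58, 60, 62, 64}, so |A + A| = 13. Thus K = 13/7. Here |A + A| = 2|A| − 1 = 13, the minimum possible — so K = 13/7 is minimal, which holds iff A is an arithmetic progression.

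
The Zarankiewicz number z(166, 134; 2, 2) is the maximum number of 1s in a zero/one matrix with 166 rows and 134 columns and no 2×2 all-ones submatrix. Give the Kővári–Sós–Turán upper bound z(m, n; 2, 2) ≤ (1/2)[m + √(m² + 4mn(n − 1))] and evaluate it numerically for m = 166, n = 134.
z(166, 134; 2, 2) ≤ (1/2)[166 + √(166² + 4·166·134·133)] = (1/2)[166 + √11861364] = 1805.0166

Kővári–Sós–Turán: let r_1, ..., r_166 be the row sums and z = Σ r_i the total number of 1s. Each pair of columns can share at most one row with both entries 1 (else a 2×2 all-ones block appears), so Σ_i C(r_i, 2) ≤ C(134, 2) = 8911. By convexity Σ_i C(r_i, 2) ≥ 166·C(z/166, 2) = z(z − 166)/(2·166), giving z² − 166z − 166·134·133 ≤ 0 and hence z ≤ (1/2)[166 + √(27556 + 4·2958452)] = (1/2)[166 + √11861364] ≈ (1/2)(166 + 3444.0331) = 1805.0166.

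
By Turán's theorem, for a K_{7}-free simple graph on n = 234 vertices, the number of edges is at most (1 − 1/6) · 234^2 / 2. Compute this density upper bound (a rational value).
Turán density bound = (5/6) · 234^2/2 = 22815

Turán's theorem: ex(n, K_{r+1}) is achieved by the complete r-partite Turán graph T(n, r) with parts as balanced as possible, and is at most (1 − 1/r) · n^2/2. For r = 6, n = 234: the density bound is (5/6) · 54756/2 = 22815. Since 6 ∣ 234, the Turán graph T(234, 6) has parts of equal size 39, and its edge count e(T(234, 6)) = 22815 attains the density bound exactly.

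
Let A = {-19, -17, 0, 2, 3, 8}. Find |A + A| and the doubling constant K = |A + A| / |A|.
K = |A + A| / |A| = 20/6 = 10/3

Enumerate A + A = {a + b : a, b ∈ A}. With |A| = 6, there are |A|^2 = 36 ordered sum pairs; collecting distinct values, A + A = {-38, -36, -34, -19, -17, -16, -15, -14, -11, -9, 0, 2, 3, 4, 5, 6, 8, 10, 11, 16}, so |A + A| = 20. Thus K = 20/6 = 10/3. For comparison, the minimum possible |A + A| over all 6-element sets is 2·6 − 1 = 11 (so min K = 11/6), attained only by arithmetic progressions.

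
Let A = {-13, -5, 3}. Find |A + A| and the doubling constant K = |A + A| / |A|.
K = |A + A| / |A| = 5/3

Enumerate A + A = {a + b : a, b ∈ A}. With |A| = 3, there are |A|^2 = 9 ordered sum pairs; collecting distinct values, A + A = {-26, -18, -10, -2, 6}, so |A + A| = 5. Thus K = 5/3. Here |A + A| = 2|A| − 1 = 5, the minimum possible — so K = 5/3 is minimal, which holds iff A is an arithmetic progression.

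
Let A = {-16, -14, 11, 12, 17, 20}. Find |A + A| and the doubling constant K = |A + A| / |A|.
K = |A + A| / |A| = 21/6 = 7/2

Enumerate A + A = {a + b : a, b ∈ A}. With |A| = 6, there are |A|^2 = 36 ordered sum pairs; collecting distinct values, A + A = {-32, -30, -28, -5, -4, -3, -2, 1, 3, 4, 6, 22, 23, 24, 28, 29, 31, 32, 34, 37, 40}, so |A + A| = 21. Thus K = 21/6 = 7/2. For comparison, the minimum possible |A + A| over all 6-element sets is 2·6 − 1 = 11 (so min K = 11/6), attained only by arithmetic progressions.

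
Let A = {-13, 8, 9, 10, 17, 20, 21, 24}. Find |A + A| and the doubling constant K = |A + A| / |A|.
K = |A + A| / |A| = 31/8

Enumerate A + A = {a + b : a, b ∈ A}. With |A| = 8, there are |A|^2 = 64 ordered sum pairs; collecting distinct values, A + A = {-26, -5, -4, -3, 4, 7, 8, 11, 16, 17, 18, 19, 20, 25, 26, 27, 28, 29, 30, 31, 32, 33, 34, 37, 38, 40, 41, 42, 44, 45, 48}, so |A + A| = 31. Thus K = 31/8. For comparison, the minimum possible |A + A| over all 8-element sets is 2·8 − 1 = 15 (so min K = 15/8), attained only by arithmetic progressions.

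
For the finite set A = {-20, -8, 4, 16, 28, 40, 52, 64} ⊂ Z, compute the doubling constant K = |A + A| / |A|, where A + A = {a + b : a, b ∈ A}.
K = |A + A| / |A| = 15/8

Enumerate A + A = {a + b : a, b ∈ A}. With |A| = 8, there are |A|^2 = 64 ordered sum pairs; collecting distinct values, A + A = {-40, -28, -16, -4, 8, 20, 32, 44, 56, 68, 80, 92, 104, 116, 128}, so |A + A| = 15. Thus K = 15/8. Here |A + A| = 2|A| − 1 = 15, the minimum possible — so K = 15/8 is minimal, which holds iff A is an arithmetic progression.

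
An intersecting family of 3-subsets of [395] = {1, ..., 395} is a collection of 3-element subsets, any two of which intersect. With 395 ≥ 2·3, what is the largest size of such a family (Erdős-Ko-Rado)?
max |F| = C(394, 2) = 77421

The Erdős-Ko-Rado theorem states: for n ≥ 2k, an intersecting family of k-subsets of an n-element set has size at most C(n − 1, k − 1), with equality for 'star' families {A ⊆ [n] : |A| = k, i ∈ A} (fix an element i). For n = 395, k = 3: C(394, 2) = 77421.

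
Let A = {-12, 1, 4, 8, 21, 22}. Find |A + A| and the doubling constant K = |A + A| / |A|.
K = |A + A| / |A| = 20/6 = 10/3

Enumerate A + A = {a + b : a, b ∈ A}. With |A| = 6, there are |A|^2 = 36 ordered sum pairs; collecting distinct values, A + A = {-24, -11, -8, -4, 2, 5, 8, 9, 10, 12, 16, 22, 23, 25, 26, 29, 30, 42, 43, 44}, so |A + A| = 20. Thus K = 20/6 = 10/3. For comparison, the minimum possible |A + A| over all 6-element sets is 2·6 − 1 = 11 (so min K = 11/6), attained only by arithmetic progressions.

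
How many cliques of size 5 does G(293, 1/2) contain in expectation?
E[# K_5] = C(293, 5) · (1/2)^C(5, 2) = 17388337273 / 2^10 ≈ 16980798.118164

For each 5-subset S of vertices (there are C(293, 5) = 17388337273 such S), let X_S = 1 if S induces a K_5 (all C(5, 2) = 10 edges present). Then P(X_S = 1) = (1/2)^10 = 1/1024. By linearity of expectation, E[# K_5] = C(293, 5) · (1/2)^10 = 17388337273 / 1024 ≈ 16980798.118164.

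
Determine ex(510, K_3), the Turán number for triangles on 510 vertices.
ex(510, K_3) = ⌊510^2/4⌋ = 65025

Mantel (1907): a triangle-free graph on n vertices has at most ⌊n^2/4⌋ edges, with equality for the complete bipartite graph K_{⌊n/2⌋, ⌈n/2⌉}. For n = 510: ⌊510^2/4⌋ = ⌊260100/4⌋ = 65025. The extremal graph is K_{255, 255}, which has 255·255 = 65025 edges.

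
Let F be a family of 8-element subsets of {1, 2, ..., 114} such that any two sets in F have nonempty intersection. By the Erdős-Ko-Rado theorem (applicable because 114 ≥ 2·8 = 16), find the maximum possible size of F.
max |F| = C(113, 7) = 38620298376

The Erdős-Ko-Rado theorem states: for n ≥ 2k, an intersecting family of k-subsets of an n-element set has size at most C(n − 1, k − 1), with equality for 'star' families {A ⊆ [n] : |A| = k, i ∈ A} (fix an element i). For n = 114, k = 8: C(113, 7) = 38620298376.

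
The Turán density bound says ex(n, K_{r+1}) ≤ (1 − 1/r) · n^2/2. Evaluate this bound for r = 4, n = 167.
Turán density bound = (3/4) · 167^2/2 = 83667/8 ≈ 10458.375

Turán's theorem: ex(n, K_{r+1}) is achieved by the complete r-partite Turán graph T(n, r) with parts as balanced as possible, and is at most (1 − 1/r) · n^2/2. For r = 4, n = 167: the density bound is (3/4) · 27889/2 = 83667/8 ≈ 10458.375. The integer-valued extremum is e(T(167, 4)) = 10458, which is strictly less than the density bound 83667/8 since 4 ∤ 167 (the parts of T(167, 4) cannot all be equal).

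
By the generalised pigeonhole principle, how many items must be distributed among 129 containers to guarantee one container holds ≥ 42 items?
n = (42 − 1)·129 + 1 = 5290

By the generalised pigeonhole principle, to guarantee some box contains ≥ r objects we need more than (r − 1) · k objects total. Threshold: n = (r − 1) · k + 1. With r = 42 and k = 129: n = 41 · 129 + 1 = 5289 + 1 = 5290. For n = 5289 = 41 · 129, we can put exactly 41 objects in every box, avoiding 42 in any single one — so 5290 is tight.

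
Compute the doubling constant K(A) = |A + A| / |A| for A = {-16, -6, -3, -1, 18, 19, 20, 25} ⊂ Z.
K = |A + A| / |A| = 33/8

Enumerate A + A = {a + b : a, b ∈ A}. With |A| = 8, there are |A|^2 = 64 ordered sum pairs; collecting distinct values, A + A = {-32, -22, -19, -17, -12, -9, -7, -6, -4, -2, 2, 3, 4, 9, 12, 13, 14, 15, 16, 17, 18, 19, 22, 24, 36, 37, 38, 39, 40, 43, 44, 45, 50}, so |A + A| = 33. Thus K = 33/8. For comparison, the minimum possible |A + A| over all 8-element sets is 2·8 − 1 = 15 (so min K = 15/8), attained only by arithmetic progressions.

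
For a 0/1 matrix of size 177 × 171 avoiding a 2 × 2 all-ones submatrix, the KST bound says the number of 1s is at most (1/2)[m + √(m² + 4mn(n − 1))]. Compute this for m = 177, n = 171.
z(177, 171; 2, 2) ≤ (1/2)[177 + √(177² + 4·177·171·170)] = (1/2)[177 + √20612889] = 2358.571

Kővári–Sós–Turán: let r_1, ..., r_177 be the row sums and z = Σ r_i the total number of 1s. Each pair of columns can share at most one row with both entries 1 (else a 2×2 all-ones block appears), so Σ_i C(r_i, 2) ≤ C(171, 2) = 14535. By convexity Σ_i C(r_i, 2) ≥ 177·C(z/177, 2) = z(z − 177)/(2·177), giving z² − 177z − 177·171·170 ≤ 0 and hence z ≤ (1/2)[177 + √(31329 + 4·5145390)] = (1/2)[177 + √20612889] ≈ (1/2)(177 + 4540.142) = 2358.571.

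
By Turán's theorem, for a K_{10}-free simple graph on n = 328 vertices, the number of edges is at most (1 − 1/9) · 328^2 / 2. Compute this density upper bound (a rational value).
Turán density bound = (8/9) · 328^2/2 = 430336/9 ≈ 47815.1111

Turán's theorem: ex(n, K_{r+1}) is achieved by the complete r-partite Turán graph T(n, r) with parts as balanced as possible, and is at most (1 − 1/r) · n^2/2. For r = 9, n = 328: the density bound is (8/9) · 107584/2 = 430336/9 ≈ 47815.1111. The integer-valued extremum is e(T(328, 9)) = 47814, which is strictly less than the density bound 430336/9 since 9 ∤ 328 (the parts of T(328, 9) cannot all be equal).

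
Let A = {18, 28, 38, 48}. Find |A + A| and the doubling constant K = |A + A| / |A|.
K = |A + A| / |A| = 7/4

Enumerate A + A = {a + b : a, b ∈ A}. With |A| = 4, there are |A|^2 = 16 ordered sum pairs; collecting distinct values, A + A = {36, 46, 56, 66, 76, 86, 96}, so |A + A| = 7. Thus K = 7/4. Here |A + A| = 2|A| − 1 = 7, the minimum possible — so K = 7/4 is minimal, which holds iff A is an arithmetic progression.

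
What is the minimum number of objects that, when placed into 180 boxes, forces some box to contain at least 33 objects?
n = (33 − 1)·180 + 1 = 5761

By the generalised pigeonhole principle, to guarantee some box contains ≥ r objects we need more than (r − 1) · k objects total. Threshold: n = (r − 1) · k + 1. With r = 33 and k = 180: n = 32 · 180 + 1 = 5760 + 1 = 5761. For n = 5760 = 32 · 180, we can put exactly 32 objects in every box, avoiding 33 in any single one — so 5761 is tight.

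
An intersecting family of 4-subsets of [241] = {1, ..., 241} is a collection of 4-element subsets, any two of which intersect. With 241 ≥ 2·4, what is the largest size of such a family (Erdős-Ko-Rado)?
max |F| = C(240, 3) = 2275280

Erdős-Ko-Rado (1961): when n ≥ 2k, max |F| = C(n−1, k−1). The bound is attained by the star {A : i ∈ A} for any fixed i ∈ [n]. Here C(241−1, 4−1) = C(240, 3) = 2275280.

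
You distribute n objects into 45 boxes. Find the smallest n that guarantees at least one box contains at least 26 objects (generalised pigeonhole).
n = (26 − 1)·45 + 1 = 1126

By the generalised pigeonhole principle, to guarantee some box contains ≥ r objects we need more than (r − 1) · k objects total. Threshold: n = (r − 1) · k + 1. With r = 26 and k = 45: n = 25 · 45 + 1 = 1125 + 1 = 1126. For n = 1125 = 25 · 45, we can put exactly 25 objects in every box, avoiding 26 in any single one — so 1126 is tight.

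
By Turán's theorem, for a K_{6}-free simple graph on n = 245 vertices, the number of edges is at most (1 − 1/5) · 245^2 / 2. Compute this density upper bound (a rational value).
Turán density bound = (4/5) · 245^2/2 = 24010

Turán's theorem: ex(n, K_{r+1}) is achieved by the complete r-partite Turán graph T(n, r) with parts as balanced as possible, and is at most (1 − 1/r) · n^2/2. For r = 5, n = 245: the density bound is (4/5) · 60025/2 = 24010. Since 5 ∣ 245, the Turán graph T(245, 5) has parts of equal size 49, and its edge count e(T(245, 5)) = 24010 attains the density bound exactly.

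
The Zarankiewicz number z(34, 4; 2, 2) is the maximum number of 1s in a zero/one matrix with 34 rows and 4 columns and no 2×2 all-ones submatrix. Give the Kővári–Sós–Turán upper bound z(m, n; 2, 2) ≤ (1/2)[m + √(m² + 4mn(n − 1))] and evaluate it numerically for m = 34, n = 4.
z(34, 4; 2, 2) ≤ (1/2)[34 + √(34² + 4·34·4·3)] = (1/2)[34 + √2788] = 43.4008

Kővári–Sós–Turán: let r_1, ..., r_34 be the row sums and z = Σ r_i the total number of 1s. Each pair of columns can share at most one row with both entries 1 (else a 2×2 all-ones block appears), so Σ_i C(r_i, 2) ≤ C(4, 2) = 6. By convexity Σ_i C(r_i, 2) ≥ 34·C(z/34, 2) = z(z − 34)/(2·34), giving z² − 34z − 34·4·3 ≤ 0 and hence z ≤ (1/2)[34 + √(1156 + 4·408)] = (1/2)[34 + √2788] ≈ (1/2)(34 + 52.8015) = 43.4008.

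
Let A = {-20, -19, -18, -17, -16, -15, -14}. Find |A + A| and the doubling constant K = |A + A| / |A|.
K = |A + A| / |A| = 13/7

Enumerate A + A = {a + b : a, b ∈ A}. With |A| = 7, there are |A|^2 = 49 ordered sum pairs; collecting distinct values, A + A = {-40, -39, -38, -37, -36, -35, -34, -33, -32, -31, -30, -29, -28}, so |A + A| = 13. Thus K = 13/7. Here |A + A| = 2|A| − 1 = 13, the minimum possible — so K = 13/7 is minimal, which holds iff A is an arithmetic progression.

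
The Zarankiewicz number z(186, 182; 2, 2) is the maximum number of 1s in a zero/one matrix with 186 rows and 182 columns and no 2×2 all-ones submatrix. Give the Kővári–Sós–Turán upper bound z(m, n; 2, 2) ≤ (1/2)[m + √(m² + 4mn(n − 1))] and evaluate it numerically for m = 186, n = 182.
z(186, 182; 2, 2) ≤ (1/2)[186 + √(186² + 4·186·182·181)] = (1/2)[186 + √24543444] = 2570.067

Kővári–Sós–Turán: let r_1, ..., r_186 be the row sums and z = Σ r_i the total number of 1s. Each pair of columns can share at most one row with both entries 1 (else a 2×2 all-ones block appears), so Σ_i C(r_i, 2) ≤ C(182, 2) = 16471. By convexity Σ_i C(r_i, 2) ≥ 186·C(z/186, 2) = z(z − 186)/(2·186), giving z² − 186z − 186·182·181 ≤ 0 and hence z ≤ (1/2)[186 + √(34596 + 4·6127212)] = (1/2)[186 + √24543444] ≈ (1/2)(186 + 4954.134) = 2570.067.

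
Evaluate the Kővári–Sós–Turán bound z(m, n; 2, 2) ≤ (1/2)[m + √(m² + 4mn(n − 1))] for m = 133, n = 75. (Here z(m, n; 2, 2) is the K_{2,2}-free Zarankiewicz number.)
z(133, 75; 2, 2) ≤ (1/2)[133 + √(133² + 4·133·75·74)] = (1/2)[133 + √2970289] = 928.2263

Kővári–Sós–Turán: let r_1, ..., r_133 be the row sums and z = Σ r_i the total number of 1s. Each pair of columns can share at most one row with both entries 1 (else a 2×2 all-ones block appears), so Σ_i C(r_i, 2) ≤ C(75, 2) = 2775. By convexity Σ_i C(r_i, 2) ≥ 133·C(z/133, 2) = z(z − 133)/(2·133), giving z² − 133z − 133·75·74 ≤ 0 and hence z ≤ (1/2)[133 + √(17689 + 4·738150)] = (1/2)[133 + √2970289] ≈ (1/2)(133 + 1723.4526) = 928.2263.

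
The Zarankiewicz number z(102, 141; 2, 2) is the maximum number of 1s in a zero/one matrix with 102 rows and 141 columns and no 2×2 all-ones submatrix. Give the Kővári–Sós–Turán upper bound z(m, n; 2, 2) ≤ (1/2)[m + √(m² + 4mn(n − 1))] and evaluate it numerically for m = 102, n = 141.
z(102, 141; 2, 2) ≤ (1/2)[102 + √(102² + 4·102·141·140)] = (1/2)[102 + √8064324] = 1470.8877

Kővári–Sós–Turán: let r_1, ..., r_102 be the row sums and z = Σ r_i the total number of 1s. Each pair of columns can share at most one row with both entries 1 (else a 2×2 all-ones block appears), so Σ_i C(r_i, 2) ≤ C(141, 2) = 9870. By convexity Σ_i C(r_i, 2) ≥ 102·C(z/102, 2) = z(z − 102)/(2·102), giving z² − 102z − 102·141·140 ≤ 0 and hence z ≤ (1/2)[102 + √(10404 + 4·2013480)] = (1/2)[102 + √8064324] ≈ (1/2)(102 + 2839.7753) = 1470.8877.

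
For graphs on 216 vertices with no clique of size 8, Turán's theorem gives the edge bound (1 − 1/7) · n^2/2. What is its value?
Turán density bound = (6/7) · 216^2/2 = 139968/7 ≈ 19995.4286

Turán's theorem: ex(n, K_{r+1}) is achieved by the complete r-partite Turán graph T(n, r) with parts as balanced as possible, and is at most (1 − 1/r) · n^2/2. For r = 7, n = 216: the density bound is (6/7) · 46656/2 = 139968/7 ≈ 19995.4286. The integer-valued extremum is e(T(216, 7)) = 19995, which is strictly less than the density bound 139968/7 since 7 ∤ 216 (the parts of T(216, 7) cannot all be equal).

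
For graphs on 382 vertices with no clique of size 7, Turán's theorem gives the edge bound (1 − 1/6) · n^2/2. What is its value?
Turán density bound = (5/6) · 382^2/2 = 182405/3 ≈ 60801.6667

Turán's theorem: ex(n, K_{r+1}) is achieved by the complete r-partite Turán graph T(n, r) with parts as balanced as possible, and is at most (1 − 1/r) · n^2/2. For r = 6, n = 382: the density bound is (5/6) · 145924/2 = 182405/3 ≈ 60801.6667. The integer-valued extremum is e(T(382, 6)) = 60801, which is strictly less than the density bound 182405/3 since 6 ∤ 382 (the parts of T(382, 6) cannot all be equal).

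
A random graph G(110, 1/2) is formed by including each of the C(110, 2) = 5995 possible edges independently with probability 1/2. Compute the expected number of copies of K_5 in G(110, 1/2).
E[# K_5] = C(110, 5) · (1/2)^C(5, 2) = 122391522 / 2^10 = 61195761/512 ≈ 119522.970703

For each 5-subset S of vertices (there are C(110, 5) = 122391522 such S), let X_S = 1 if S induces a K_5 (all C(5, 2) = 10 edges present). Then P(X_S = 1) = (1/2)^10 = 1/1024. By linearity of expectation, E[# K_5] = C(110, 5) · (1/2)^10 = 122391522 / 1024 = 61195761/512 ≈ 119522.970703.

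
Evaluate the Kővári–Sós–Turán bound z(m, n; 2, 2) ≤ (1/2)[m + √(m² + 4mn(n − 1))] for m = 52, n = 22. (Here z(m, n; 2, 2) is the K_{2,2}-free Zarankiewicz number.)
z(52, 22; 2, 2) ≤ (1/2)[52 + √(52² + 4·52·22·21)] = (1/2)[52 + √98800] = 183.1623

Kővári–Sós–Turán: let r_1, ..., r_52 be the row sums and z = Σ r_i the total number of 1s. Each pair of columns can share at most one row with both entries 1 (else a 2×2 all-ones block appears), so Σ_i C(r_i, 2) ≤ C(22, 2) = 231. By convexity Σ_i C(r_i, 2) ≥ 52·C(z/52, 2) = z(z − 52)/(2·52), giving z² − 52z − 52·22·21 ≤ 0 and hence z ≤ (1/2)[52 + √(2704 + 4·24024)] = (1/2)[52 + √98800] ≈ (1/2)(52 + 314.3247) = 183.1623.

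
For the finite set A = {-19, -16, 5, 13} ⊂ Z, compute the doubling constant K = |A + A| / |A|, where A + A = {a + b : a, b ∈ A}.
K = |A + A| / |A| = 10/4 = 5/2

Enumerate A + A = {a + b : a, b ∈ A}. With |A| = 4, there are |A|^2 = 16 ordered sum pairs; collecting distinct values, A + A = {-38, -35, -32, -14, -11, -6, -3, 10, 18, 26}, so |A + A| = 10. Thus K = 10/4 = 5/2. For comparison, the minimum possible |A + A| over all 4-element sets is 2·4 − 1 = 7 (so min K = 7/4), attained only by arithmetic progressions.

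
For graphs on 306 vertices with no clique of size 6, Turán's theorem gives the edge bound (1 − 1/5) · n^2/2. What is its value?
Turán density bound = (4/5) · 306^2/2 = 187272/5 ≈ 37454.4

Turán's theorem: ex(n, K_{r+1}) is achieved by the complete r-partite Turán graph T(n, r) with parts as balanced as possible, and is at most (1 − 1/r) · n^2/2. For r = 5, n = 306: the density bound is (4/5) · 93636/2 = 187272/5 ≈ 37454.4. The integer-valued extremum is e(T(306, 5)) = 37454, which is strictly less than the density bound 187272/5 since 5 ∤ 306 (the parts of T(306, 5) cannot all be equal).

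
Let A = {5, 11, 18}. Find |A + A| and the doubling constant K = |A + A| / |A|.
K = |A + A| / |A| = 6/3 = 2

Enumerate A + A = {a + b : a, b ∈ A}. With |A| = 3, there are |A|^2 = 9 ordered sum pairs; collecting distinct values, A + A = {10, 16, 22, 23, 29, 36}, so |A + A| = 6. Thus K = 6/3 = 2. For comparison, the minimum possible |A + A| over all 3-element sets is 2·3 − 1 = 5 (so min K = 5/3), attained only by arithmetic progressions.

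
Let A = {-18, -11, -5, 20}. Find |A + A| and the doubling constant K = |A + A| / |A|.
K = |A + A| / |A| = 10/4 = 5/2

Enumerate A + A = {a + b : a, b ∈ A}. With |A| = 4, there are |A|^2 = 16 ordered sum pairs; collecting distinct values, A + A = {-36, -29, -23, -22, -16, -10, 2, 9, 15, 40}, so |A + A| = 10. Thus K = 10/4 = 5/2. For comparison, the minimum possible |A + A| over all 4-element sets is 2·4 − 1 = 7 (so min K = 7/4), attained only by arithmetic progressions.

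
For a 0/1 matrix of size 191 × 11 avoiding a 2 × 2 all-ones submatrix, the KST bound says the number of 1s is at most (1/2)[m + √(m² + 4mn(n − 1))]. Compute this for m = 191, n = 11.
z(191, 11; 2, 2) ≤ (1/2)[191 + √(191² + 4·191·11·10)] = (1/2)[191 + √120521] = 269.0807

Kővári–Sós–Turán: let r_1, ..., r_191 be the row sums and z = Σ r_i the total number of 1s. Each pair of columns can share at most one row with both entries 1 (else a 2×2 all-ones block appears), so Σ_i C(r_i, 2) ≤ C(11, 2) = 55. By convexity Σ_i C(r_i, 2) ≥ 191·C(z/191, 2) = z(z − 191)/(2·191), giving z² − 191z − 191·11·10 ≤ 0 and hence z ≤ (1/2)[191 + √(36481 + 4·21010)] = (1/2)[191 + √120521] ≈ (1/2)(191 + 347.1613) = 269.0807.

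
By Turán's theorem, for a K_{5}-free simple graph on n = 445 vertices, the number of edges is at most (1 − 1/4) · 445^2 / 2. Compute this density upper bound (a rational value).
Turán density bound = (3/4) · 445^2/2 = 594075/8 ≈ 74259.375

Turán's theorem: ex(n, K_{r+1}) is achieved by the complete r-partite Turán graph T(n, r) with parts as balanced as possible, and is at most (1 − 1/r) · n^2/2. For r = 4, n = 445: the density bound is (3/4) · 198025/2 = 594075/8 ≈ 74259.375. The integer-valued extremum is e(T(445, 4)) = 74259, which is strictly less than the density bound 594075/8 since 4 ∤ 445 (the parts of T(445, 4) cannot all be equal).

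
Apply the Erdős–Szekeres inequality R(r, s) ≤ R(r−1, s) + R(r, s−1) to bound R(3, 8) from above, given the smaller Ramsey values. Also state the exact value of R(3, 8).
R(3, 8) ≤ R(2, 8) + R(3, 7) = 8 + 23 = 31; exact value R(3, 8) = 28.

The Erdős–Szekeres recurrence R(r, s) ≤ R(r−1, s) + R(r, s−1) applied to (r, s) = (3, 8) gives
  R(3, 8) ≤ R(2, 8) + R(3, 7) = 8 + 23 = 31.
(Recall R(2, k) = k and R is symmetric.) The recurrence is not tight here (it gives 31, but the exact value is R(3, 8) = 28); the tight upper bound requires a sharper argument than the simple recurrence, combined with a lower-bound construction on K_{27}.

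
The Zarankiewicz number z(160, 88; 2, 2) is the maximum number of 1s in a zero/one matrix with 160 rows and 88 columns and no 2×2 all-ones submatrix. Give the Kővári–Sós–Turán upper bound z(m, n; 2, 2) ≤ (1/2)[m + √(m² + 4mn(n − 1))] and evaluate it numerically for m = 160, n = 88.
z(160, 88; 2, 2) ≤ (1/2)[160 + √(160² + 4·160·88·87)] = (1/2)[160 + √4925440] = 1189.6666

Kővári–Sós–Turán: let r_1, ..., r_160 be the row sums and z = Σ r_i the total number of 1s. Each pair of columns can share at most one row with both entries 1 (else a 2×2 all-ones block appears), so Σ_i C(r_i, 2) ≤ C(88, 2) = 3828. By convexity Σ_i C(r_i, 2) ≥ 160·C(z/160, 2) = z(z − 160)/(2·160), giving z² − 160z − 160·88·87 ≤ 0 and hence z ≤ (1/2)[160 + √(25600 + 4·1224960)] = (1/2)[160 + √4925440] ≈ (1/2)(160 + 2219.3332) = 1189.6666.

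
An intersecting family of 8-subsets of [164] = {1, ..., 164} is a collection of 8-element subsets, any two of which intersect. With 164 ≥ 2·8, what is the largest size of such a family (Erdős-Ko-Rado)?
max |F| = C(163, 7) = 532318800456

The Erdős-Ko-Rado theorem states: for n ≥ 2k, an intersecting family of k-subsets of an n-element set has size at most C(n − 1, k − 1), with equality for 'star' families {A ⊆ [n] : |A| = k, i ∈ A} (fix an element i). For n = 164, k = 8: C(163, 7) = 532318800456.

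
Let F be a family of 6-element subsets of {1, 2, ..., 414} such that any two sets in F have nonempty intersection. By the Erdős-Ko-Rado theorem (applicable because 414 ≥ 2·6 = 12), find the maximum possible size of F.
max |F| = C(413, 5) = 97727099267

The Erdős-Ko-Rado theorem states: for n ≥ 2k, an intersecting family of k-subsets of an n-element set has size at most C(n − 1, k − 1), with equality for 'star' families {A ⊆ [n] : |A| = k, i ∈ A} (fix an element i). For n = 414, k = 6: C(413, 5) = 97727099267.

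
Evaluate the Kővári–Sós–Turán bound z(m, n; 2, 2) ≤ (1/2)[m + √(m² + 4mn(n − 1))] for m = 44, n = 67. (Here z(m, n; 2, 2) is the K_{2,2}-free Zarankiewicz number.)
z(44, 67; 2, 2) ≤ (1/2)[44 + √(44² + 4·44·67·66)] = (1/2)[44 + √780208] = 463.6469

Kővári–Sós–Turán: let r_1, ..., r_44 be the row sums and z = Σ r_i the total number of 1s. Each pair of columns can share at most one row with both entries 1 (else a 2×2 all-ones block appears), so Σ_i C(r_i, 2) ≤ C(67, 2) = 2211. By convexity Σ_i C(r_i, 2) ≥ 44·C(z/44, 2) = z(z − 44)/(2·44), giving z² − 44z − 44·67·66 ≤ 0 and hence z ≤ (1/2)[44 + √(1936 + 4·194568)] = (1/2)[44 + √780208] ≈ (1/2)(44 + 883.2938) = 463.6469.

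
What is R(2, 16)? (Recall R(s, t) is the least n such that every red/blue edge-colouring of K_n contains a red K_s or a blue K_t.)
R(2, 16) = 16

R(2, k) = k for all k ≥ 2: in a 2-colouring of K_k, either some edge is red (a red K_2) or all edges are blue (a blue K_k). And K_{15} coloured all-blue has no blue K_16, so R(2, 16) > 15. Hence R(2, 16) = 16.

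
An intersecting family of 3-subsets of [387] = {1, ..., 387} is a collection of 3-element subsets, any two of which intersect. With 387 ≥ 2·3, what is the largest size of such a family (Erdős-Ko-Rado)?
max |F| = C(386, 2) = 74305

Erdős-Ko-Rado (1961): when n ≥ 2k, max |F| = C(n−1, k−1). The bound is attained by the star {A : i ∈ A} for any fixed i ∈ [n]. Here C(387−1, 3−1) = C(386, 2) = 74305.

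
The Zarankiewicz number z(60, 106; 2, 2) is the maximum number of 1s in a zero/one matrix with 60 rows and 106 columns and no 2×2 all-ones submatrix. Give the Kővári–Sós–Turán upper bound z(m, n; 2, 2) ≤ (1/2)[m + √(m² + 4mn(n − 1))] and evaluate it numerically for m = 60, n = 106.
z(60, 106; 2, 2) ≤ (1/2)[60 + √(60² + 4·60·106·105)] = (1/2)[60 + √2674800] = 847.7408

Kővári–Sós–Turán: let r_1, ..., r_60 be the row sums and z = Σ r_i the total number of 1s. Each pair of columns can share at most one row with both entries 1 (else a 2×2 all-ones block appears), so Σ_i C(r_i, 2) ≤ C(106, 2) = 5565. By convexity Σ_i C(r_i, 2) ≥ 60·C(z/60, 2) = z(z − 60)/(2·60), giving z² − 60z − 60·106·105 ≤ 0 and hence z ≤ (1/2)[60 + √(3600 + 4·667800)] = (1/2)[60 + √2674800] ≈ (1/2)(60 + 1635.4816) = 847.7408.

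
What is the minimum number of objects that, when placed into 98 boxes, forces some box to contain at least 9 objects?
n = (9 − 1)·98 + 1 = 785

By the generalised pigeonhole principle, to guarantee some box contains ≥ r objects we need more than (r − 1) · k objects total. Threshold: n = (r − 1) · k + 1. With r = 9 and k = 98: n = 8 · 98 + 1 = 784 + 1 = 785. For n = 784 = 8 · 98, we can put exactly 8 objects in every box, avoiding 9 in any single one — so 785 is tight.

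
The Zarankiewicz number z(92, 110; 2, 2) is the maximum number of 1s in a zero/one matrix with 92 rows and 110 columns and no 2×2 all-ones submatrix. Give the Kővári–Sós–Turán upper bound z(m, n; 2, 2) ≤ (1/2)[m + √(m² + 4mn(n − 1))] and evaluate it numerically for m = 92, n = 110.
z(92, 110; 2, 2) ≤ (1/2)[92 + √(92² + 4·92·110·109)] = (1/2)[92 + √4420784] = 1097.283

Kővári–Sós–Turán: let r_1, ..., r_92 be the row sums and z = Σ r_i the total number of 1s. Each pair of columns can share at most one row with both entries 1 (else a 2×2 all-ones block appears), so Σ_i C(r_i, 2) ≤ C(110, 2) = 5995. By convexity Σ_i C(r_i, 2) ≥ 92·C(z/92, 2) = z(z − 92)/(2·92), giving z² − 92z − 92·110·109 ≤ 0 and hence z ≤ (1/2)[92 + √(8464 + 4·1103080)] = (1/2)[92 + √4420784] ≈ (1/2)(92 + 2102.5661) = 1097.283.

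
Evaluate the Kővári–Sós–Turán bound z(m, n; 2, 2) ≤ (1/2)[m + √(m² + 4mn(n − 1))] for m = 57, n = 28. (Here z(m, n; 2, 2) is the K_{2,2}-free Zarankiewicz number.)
z(57, 28; 2, 2) ≤ (1/2)[57 + √(57² + 4·57·28·27)] = (1/2)[57 + √175617] = 238.0334

Kővári–Sós–Turán: let r_1, ..., r_57 be the row sums and z = Σ r_i the total number of 1s. Each pair of columns can share at most one row with both entries 1 (else a 2×2 all-ones block appears), so Σ_i C(r_i, 2) ≤ C(28, 2) = 378. By convexity Σ_i C(r_i, 2) ≥ 57·C(z/57, 2) = z(z − 57)/(2·57), giving z² − 57z − 57·28·27 ≤ 0 and hence z ≤ (1/2)[57 + √(3249 + 4·43092)] = (1/2)[57 + √175617] ≈ (1/2)(57 + 419.0668) = 238.0334.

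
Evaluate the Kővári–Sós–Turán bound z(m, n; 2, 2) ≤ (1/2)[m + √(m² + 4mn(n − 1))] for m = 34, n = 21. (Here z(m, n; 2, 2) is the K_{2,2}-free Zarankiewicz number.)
z(34, 21; 2, 2) ≤ (1/2)[34 + √(34² + 4·34·21·20)] = (1/2)[34 + √58276] = 137.7021

Kővári–Sós–Turán: let r_1, ..., r_34 be the row sums and z = Σ r_i the total number of 1s. Each pair of columns can share at most one row with both entries 1 (else a 2×2 all-ones block appears), so Σ_i C(r_i, 2) ≤ C(21, 2) = 210. By convexity Σ_i C(r_i, 2) ≥ 34·C(z/34, 2) = z(z − 34)/(2·34), giving z² − 34z − 34·21·20 ≤ 0 and hence z ≤ (1/2)[34 + √(1156 + 4·14280)] = (1/2)[34 + √58276] ≈ (1/2)(34 + 241.4042) = 137.7021.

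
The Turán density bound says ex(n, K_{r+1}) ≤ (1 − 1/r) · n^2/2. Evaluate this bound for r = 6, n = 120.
Turán density bound = (5/6) · 120^2/2 = 6000

Turán's theorem: ex(n, K_{r+1}) is achieved by the complete r-partite Turán graph T(n, r) with parts as balanced as possible, and is at most (1 − 1/r) · n^2/2. For r = 6, n = 120: the density bound is (5/6) · 14400/2 = 6000. Since 6 ∣ 120, the Turán graph T(120, 6) has parts of equal size 20, and its edge count e(T(120, 6)) = 6000 attains the density bound exactly.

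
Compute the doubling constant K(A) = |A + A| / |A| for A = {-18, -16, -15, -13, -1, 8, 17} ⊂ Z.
K = |A + A| / |A| = 26/7

Enumerate A + A = {a + b : a, b ∈ A}. With |A| = 7, there are |A|^2 = 49 ordered sum pairs; collecting distinct values, A + A = {-36, -34, -33, -32, -31, -30, -29, -28, -26, -19, -17, -16, -14, -10, -8, -7, -5, -2, -1, 1, 2, 4, 7, 16, 25, 34}, so |A + A| = 26. Thus K = 26/7. For comparison, the minimum possible |A + A| over all 7-element sets is 2·7 − 1 = 13 (so min K = 13/7), attained only by arithmetic progressions.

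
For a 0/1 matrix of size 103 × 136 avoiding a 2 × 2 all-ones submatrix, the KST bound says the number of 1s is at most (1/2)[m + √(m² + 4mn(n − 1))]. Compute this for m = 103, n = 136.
z(103, 136; 2, 2) ≤ (1/2)[103 + √(103² + 4·103·136·135)] = (1/2)[103 + √7574929] = 1427.6294

Kővári–Sós–Turán: let r_1, ..., r_103 be the row sums and z = Σ r_i the total number of 1s. Each pair of columns can share at most one row with both entries 1 (else a 2×2 all-ones block appears), so Σ_i C(r_i, 2) ≤ C(136, 2) = 9180. By convexity Σ_i C(r_i, 2) ≥ 103·C(z/103, 2) = z(z − 103)/(2·103), giving z² − 103z − 103·136·135 ≤ 0 and hence z ≤ (1/2)[103 + √(10609 + 4·1891080)] = (1/2)[103 + √7574929] ≈ (1/2)(103 + 2752.2589) = 1427.6294.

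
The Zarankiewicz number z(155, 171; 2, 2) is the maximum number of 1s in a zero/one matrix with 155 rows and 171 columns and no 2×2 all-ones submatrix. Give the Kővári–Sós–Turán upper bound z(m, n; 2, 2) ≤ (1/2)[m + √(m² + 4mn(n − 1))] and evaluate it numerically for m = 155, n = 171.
z(155, 171; 2, 2) ≤ (1/2)[155 + √(155² + 4·155·171·170)] = (1/2)[155 + √18047425] = 2201.6131

Kővári–Sós–Turán: let r_1, ..., r_155 be the row sums and z = Σ r_i the total number of 1s. Each pair of columns can share at most one row with both entries 1 (else a 2×2 all-ones block appears), so Σ_i C(r_i, 2) ≤ C(171, 2) = 14535. By convexity Σ_i C(r_i, 2) ≥ 155·C(z/155, 2) = z(z − 155)/(2·155), giving z² − 155z − 155·171·170 ≤ 0 and hence z ≤ (1/2)[155 + √(24025 + 4·4505850)] = (1/2)[155 + √18047425] ≈ (1/2)(155 + 4248.2261) = 2201.6131.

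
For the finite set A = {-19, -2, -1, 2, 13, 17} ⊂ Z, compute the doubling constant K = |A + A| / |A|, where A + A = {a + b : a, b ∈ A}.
K = |A + A| / |A| = 19/6

Enumerate A + A = {a + b : a, b ∈ A}. With |A| = 6, there are |A|^2 = 36 ordered sum pairs; collecting distinct values, A + A = {-38, -21, -20, -17, -6, -4, -3, -2, 0, 1, 4, 11, 12, 15, 16, 19, 26, 30, 34}, so |A + A| = 19. Thus K = 19/6. For comparison, the minimum possible |A + A| over all 6-element sets is 2·6 − 1 = 11 (so min K = 11/6), attained only by arithmetic progressions.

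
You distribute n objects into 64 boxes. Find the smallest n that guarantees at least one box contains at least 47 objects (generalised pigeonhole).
n = (47 − 1)·64 + 1 = 2945

By the generalised pigeonhole principle, to guarantee some box contains ≥ r objects we need more than (r − 1) · k objects total. Threshold: n = (r − 1) · k + 1. With r = 47 and k = 64: n = 46 · 64 + 1 = 2944 + 1 = 2945. For n = 2944 = 46 · 64, we can put exactly 46 objects in every box, avoiding 47 in any single one — so 2945 is tight.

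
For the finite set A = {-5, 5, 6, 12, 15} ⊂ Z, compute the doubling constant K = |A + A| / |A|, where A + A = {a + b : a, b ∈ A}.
K = |A + A| / |A| = 14/5

Enumerate A + A = {a + b : a, b ∈ A}. With |A| = 5, there are |A|^2 = 25 ordered sum pairs; collecting distinct values, A + A = {-10, 0, 1, 7, 10, 11, 12, 17, 18, 20, 21, 24, 27, 30}, so |A + A| = 14. Thus K = 14/5. For comparison, the minimum possible |A + A| over all 5-element sets is 2·5 − 1 = 9 (so min K = 9/5), attained only by arithmetic progressions.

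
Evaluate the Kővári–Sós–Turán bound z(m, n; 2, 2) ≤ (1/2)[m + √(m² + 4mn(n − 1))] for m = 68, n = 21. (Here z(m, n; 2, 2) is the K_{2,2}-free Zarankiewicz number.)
z(68, 21; 2, 2) ≤ (1/2)[68 + √(68² + 4·68·21·20)] = (1/2)[68 + √118864] = 206.3833

Kővári–Sós–Turán: let r_1, ..., r_68 be the row sums and z = Σ r_i the total number of 1s. Each pair of columns can share at most one row with both entries 1 (else a 2×2 all-ones block appears), so Σ_i C(r_i, 2) ≤ C(21, 2) = 210. By convexity Σ_i C(r_i, 2) ≥ 68·C(z/68, 2) = z(z − 68)/(2·68), giving z² − 68z − 68·21·20 ≤ 0 and hence z ≤ (1/2)[68 + √(4624 + 4·28560)] = (1/2)[68 + √118864] ≈ (1/2)(68 + 344.7666) = 206.3833.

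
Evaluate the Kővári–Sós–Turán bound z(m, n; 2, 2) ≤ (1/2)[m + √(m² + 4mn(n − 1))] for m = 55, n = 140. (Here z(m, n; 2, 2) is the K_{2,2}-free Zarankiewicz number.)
z(55, 140; 2, 2) ≤ (1/2)[55 + √(55² + 4·55·140·139)] = (1/2)[55 + √4284225] = 1062.4185

Kővári–Sós–Turán: let r_1, ..., r_55 be the row sums and z = Σ r_i the total number of 1s. Each pair of columns can share at most one row with both entries 1 (else a 2×2 all-ones block appears), so Σ_i C(r_i, 2) ≤ C(140, 2) = 9730. By convexity Σ_i C(r_i, 2) ≥ 55·C(z/55, 2) = z(z − 55)/(2·55), giving z² − 55z − 55·140·139 ≤ 0 and hence z ≤ (1/2)[55 + √(3025 + 4·1070300)] = (1/2)[55 + √4284225] ≈ (1/2)(55 + 2069.837) = 1062.4185.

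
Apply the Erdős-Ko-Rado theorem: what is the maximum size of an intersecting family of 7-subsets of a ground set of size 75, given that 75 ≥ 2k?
max |F| = C(74, 6) = 185250786

The Erdős-Ko-Rado theorem states: for n ≥ 2k, an intersecting family of k-subsets of an n-element set has size at most C(n − 1, k − 1), with equality for 'star' families {A ⊆ [n] : |A| = k, i ∈ A} (fix an element i). For n = 75, k = 7: C(74, 6) = 185250786.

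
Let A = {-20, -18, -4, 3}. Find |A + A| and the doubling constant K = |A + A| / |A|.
K = |A + A| / |A| = 10/4 = 5/2

Enumerate A + A = {a + b : a, b ∈ A}. With |A| = 4, there are |A|^2 = 16 ordered sum pairs; collecting distinct values, A + A = {-40, -38, -36, -24, -22, -17, -15, -8, -1, 6}, so |A + A| = 10. Thus K = 10/4 = 5/2. For comparison, the minimum possible |A + A| over all 4-element sets is 2·4 − 1 = 7 (so min K = 7/4), attained only by arithmetic progressions.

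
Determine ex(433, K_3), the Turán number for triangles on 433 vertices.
ex(433, K_3) = ⌊433^2/4⌋ = 46872

Mantel (1907): a triangle-free graph on n vertices has at most ⌊n^2/4⌋ edges, with equality for the complete bipartite graph K_{⌊n/2⌋, ⌈n/2⌉}. For n = 433: ⌊433^2/4⌋ = ⌊187489/4⌋ = 46872. The extremal graph is K_{216, 217}, which has 216·217 = 46872 edges.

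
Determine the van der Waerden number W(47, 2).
W(47, 2) = 47 + 1 = 48

A 2-term AP is any pair of integers, so a monochromatic 2-AP exists iff some colour is used at least twice. With 47 colours, the colouring i ↦ i on {1, ..., 47} uses each colour once, avoiding any monochromatic pair, so W(47, 2) > 47. For {1, ..., 48}, pigeonhole forces two integers of the same colour, which form a monochromatic 2-AP. Hence W(47, 2) = 48.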